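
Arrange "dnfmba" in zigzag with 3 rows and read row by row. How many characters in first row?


Zigzag "dnfmba" into 3 rows:
Placing characters:
  'd' => row 0
  'n' => row 1
  'f' => row 2
  'm' => row 1
  'b' => row 0
  'a' => row 1
Rows:
  Row 0: "db"
  Row 1: "nma"
  Row 2: "f"
First row length: 2

2


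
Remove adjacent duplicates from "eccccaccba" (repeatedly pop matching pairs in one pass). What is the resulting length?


Input: eccccaccba
Stack-based adjacent duplicate removal:
  Read 'e': push. Stack: e
  Read 'c': push. Stack: ec
  Read 'c': matches stack top 'c' => pop. Stack: e
  Read 'c': push. Stack: ec
  Read 'c': matches stack top 'c' => pop. Stack: e
  Read 'a': push. Stack: ea
  Read 'c': push. Stack: eac
  Read 'c': matches stack top 'c' => pop. Stack: ea
  Read 'b': push. Stack: eab
  Read 'a': push. Stack: eaba
Final stack: "eaba" (length 4)

4


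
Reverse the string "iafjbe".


Input: iafjbe
Reading characters right to left:
  Position 5: 'e'
  Position 4: 'b'
  Position 3: 'j'
  Position 2: 'f'
  Position 1: 'a'
  Position 0: 'i'
Reversed: ebjfai

ebjfai


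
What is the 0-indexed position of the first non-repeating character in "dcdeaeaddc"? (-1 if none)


Input: dcdeaeaddc
Character frequencies:
  'a': 2
  'c': 2
  'd': 4
  'e': 2
Scanning left to right for freq == 1:
  Position 0 ('d'): freq=4, skip
  Position 1 ('c'): freq=2, skip
  Position 2 ('d'): freq=4, skip
  Position 3 ('e'): freq=2, skip
  Position 4 ('a'): freq=2, skip
  Position 5 ('e'): freq=2, skip
  Position 6 ('a'): freq=2, skip
  Position 7 ('d'): freq=4, skip
  Position 8 ('d'): freq=4, skip
  Position 9 ('c'): freq=2, skip
  No unique character found => answer = -1

-1


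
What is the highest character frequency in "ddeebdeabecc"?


Input: ddeebdeabecc
Character counts:
  'a': 1
  'b': 2
  'c': 2
  'd': 3
  'e': 4
Maximum frequency: 4

4


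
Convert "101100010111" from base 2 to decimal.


Input: "101100010111" in base 2
Positional expansion:
  Digit '1' (value 1) x 2^11 = 2048
  Digit '0' (value 0) x 2^10 = 0
  Digit '1' (value 1) x 2^9 = 512
  Digit '1' (value 1) x 2^8 = 256
  Digit '0' (value 0) x 2^7 = 0
  Digit '0' (value 0) x 2^6 = 0
  Digit '0' (value 0) x 2^5 = 0
  Digit '1' (value 1) x 2^4 = 16
  Digit '0' (value 0) x 2^3 = 0
  Digit '1' (value 1) x 2^2 = 4
  Digit '1' (value 1) x 2^1 = 2
  Digit '1' (value 1) x 2^0 = 1
Sum = 2839

2839


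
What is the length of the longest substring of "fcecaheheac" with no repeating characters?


Input: "fcecaheheac"
Sliding window (track last position of each char):
  Position 0 ('f'): window [0,0] length 1 -- new best
  Position 1 ('c'): window [0,1] length 2 -- new best
  Position 2 ('e'): window [0,2] length 3 -- new best
  Position 3 ('c'): repeat (last at 1), move window start to 2
  Position 3 ('c'): window [2,3] length 2
  Position 4 ('a'): window [2,4] length 3
  Position 5 ('h'): window [2,5] length 4 -- new best
  Position 6 ('e'): repeat (last at 2), move window start to 3
  Position 6 ('e'): window [3,6] length 4
  Position 7 ('h'): repeat (last at 5), move window start to 6
  Position 7 ('h'): window [6,7] length 2
  Position 8 ('e'): repeat (last at 6), move window start to 7
  Position 8 ('e'): window [7,8] length 2
  Position 9 ('a'): window [7,9] length 3
  Position 10 ('c'): window [7,10] length 4
Longest substring with no repeats: "ecah" with length 4

4


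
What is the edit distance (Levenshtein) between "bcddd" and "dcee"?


Computing edit distance: "bcddd" -> "dcee"
DP table:
           d    c    e    e
      0    1    2    3    4
  b   1    1    2    3    4
  c   2    2    1    2    3
  d   3    2    2    2    3
  d   4    3    3    3    3
  d   5    4    4    4    4
Edit distance = dp[5][4] = 4

4


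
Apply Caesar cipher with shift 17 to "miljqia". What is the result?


Caesar cipher: shift "miljqia" by 17
  'm' (pos 12) + 17 = pos 3 = 'd'
  'i' (pos 8) + 17 = pos 25 = 'z'
  'l' (pos 11) + 17 = pos 2 = 'c'
  'j' (pos 9) + 17 = pos 0 = 'a'
  'q' (pos 16) + 17 = pos 7 = 'h'
  'i' (pos 8) + 17 = pos 25 = 'z'
  'a' (pos 0) + 17 = pos 17 = 'r'
Result: dzcahzr

dzcahzr


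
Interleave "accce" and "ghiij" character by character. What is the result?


Interleaving "accce" and "ghiij":
  Position 0: 'a' from first, 'g' from second => "ag"
  Position 1: 'c' from first, 'h' from second => "ch"
  Position 2: 'c' from first, 'i' from second => "ci"
  Position 3: 'c' from first, 'i' from second => "ci"
  Position 4: 'e' from first, 'j' from second => "ej"
Result: agchciciej

agchciciej


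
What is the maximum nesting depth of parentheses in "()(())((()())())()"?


Input: "()(())((()())())()"
Tracking depth:
  Position 0 '(': depth becomes 1
  Position 1 ')': depth becomes 0
  Position 2 '(': depth becomes 1
  Position 3 '(': depth becomes 2
  Position 4 ')': depth becomes 1
  Position 5 ')': depth becomes 0
  Position 6 '(': depth becomes 1
  Position 7 '(': depth becomes 2
  Position 8 '(': depth becomes 3
  Position 9 ')': depth becomes 2
  Position 10 '(': depth becomes 3
  Position 11 ')': depth becomes 2
  Position 12 ')': depth becomes 1
  Position 13 '(': depth becomes 2
  Position 14 ')': depth becomes 1
  Position 15 ')': depth becomes 0
  Position 16 '(': depth becomes 1
  Position 17 ')': depth becomes 0
Maximum depth reached: 3

3


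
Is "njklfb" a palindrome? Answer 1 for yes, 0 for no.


Input: njklfb
Reversed: bflkjn
  Compare pos 0 ('n') with pos 5 ('b'): MISMATCH
  Compare pos 1 ('j') with pos 4 ('f'): MISMATCH
  Compare pos 2 ('k') with pos 3 ('l'): MISMATCH
Result: not a palindrome

0


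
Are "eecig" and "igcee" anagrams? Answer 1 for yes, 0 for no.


Strings: "eecig", "igcee"
Sorted first:  ceegi
Sorted second: ceegi
Sorted forms match => anagrams

1


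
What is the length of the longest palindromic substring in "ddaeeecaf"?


Input: "ddaeeecaf"
Checking substrings for palindromes:
  [3:6] "eee" (len 3) => palindrome
  [0:2] "dd" (len 2) => palindrome
  [3:5] "ee" (len 2) => palindrome
  [4:6] "ee" (len 2) => palindrome
Longest palindromic substring: "eee" with length 3

3


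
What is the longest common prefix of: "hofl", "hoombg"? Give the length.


Words: hofl, hoombg
  Position 0: all 'h' => match
  Position 1: all 'o' => match
  Position 2: ('f', 'o') => mismatch, stop
LCP = "ho" (length 2)

2


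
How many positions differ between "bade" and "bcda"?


Comparing "bade" and "bcda" position by position:
  Position 0: 'b' vs 'b' => same
  Position 1: 'a' vs 'c' => DIFFER
  Position 2: 'd' vs 'd' => same
  Position 3: 'e' vs 'a' => DIFFER
Positions that differ: 2

2


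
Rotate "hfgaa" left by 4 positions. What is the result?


Input: "hfgaa", rotate left by 4
First 4 characters: "hfga"
Remaining characters: "a"
Concatenate remaining + first: "a" + "hfga" = "ahfga"

ahfga


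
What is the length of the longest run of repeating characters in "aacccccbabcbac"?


Input: "aacccccbabcbac"
Scanning for longest run:
  Position 1 ('a'): continues run of 'a', length=2
  Position 2 ('c'): new char, reset run to 1
  Position 3 ('c'): continues run of 'c', length=2
  Position 4 ('c'): continues run of 'c', length=3
  Position 5 ('c'): continues run of 'c', length=4
  Position 6 ('c'): continues run of 'c', length=5
  Position 7 ('b'): new char, reset run to 1
  Position 8 ('a'): new char, reset run to 1
  Position 9 ('b'): new char, reset run to 1
  Position 10 ('c'): new char, reset run to 1
  Position 11 ('b'): new char, reset run to 1
  Position 12 ('a'): new char, reset run to 1
  Position 13 ('c'): new char, reset run to 1
Longest run: 'c' with length 5

5


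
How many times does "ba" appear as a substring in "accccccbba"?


Searching for "ba" in "accccccbba"
Scanning each position:
  Position 0: "ac" => no
  Position 1: "cc" => no
  Position 2: "cc" => no
  Position 3: "cc" => no
  Position 4: "cc" => no
  Position 5: "cc" => no
  Position 6: "cb" => no
  Position 7: "bb" => no
  Position 8: "ba" => MATCH
Total occurrences: 1

1


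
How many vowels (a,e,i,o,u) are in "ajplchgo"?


Input: ajplchgo
Checking each character:
  'a' at position 0: vowel (running total: 1)
  'j' at position 1: consonant
  'p' at position 2: consonant
  'l' at position 3: consonant
  'c' at position 4: consonant
  'h' at position 5: consonant
  'g' at position 6: consonant
  'o' at position 7: vowel (running total: 2)
Total vowels: 2

2


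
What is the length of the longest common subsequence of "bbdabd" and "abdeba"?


LCS of "bbdabd" and "abdeba"
DP table:
           a    b    d    e    b    a
      0    0    0    0    0    0    0
  b   0    0    1    1    1    1    1
  b   0    0    1    1    1    2    2
  d   0    0    1    2    2    2    2
  a   0    1    1    2    2    2    3
  b   0    1    2    2    2    3    3
  d   0    1    2    3    3    3    3
LCS length = dp[6][6] = 3

3


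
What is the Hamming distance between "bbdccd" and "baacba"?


Comparing "bbdccd" and "baacba" position by position:
  Position 0: 'b' vs 'b' => same
  Position 1: 'b' vs 'a' => differ
  Position 2: 'd' vs 'a' => differ
  Position 3: 'c' vs 'c' => same
  Position 4: 'c' vs 'b' => differ
  Position 5: 'd' vs 'a' => differ
Total differences (Hamming distance): 4

4


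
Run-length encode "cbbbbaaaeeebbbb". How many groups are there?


Input: cbbbbaaaeeebbbb
Scanning for consecutive runs:
  Group 1: 'c' x 1 (positions 0-0)
  Group 2: 'b' x 4 (positions 1-4)
  Group 3: 'a' x 3 (positions 5-7)
  Group 4: 'e' x 3 (positions 8-10)
  Group 5: 'b' x 4 (positions 11-14)
Total groups: 5

5


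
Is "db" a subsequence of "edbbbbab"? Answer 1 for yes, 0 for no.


Check if "db" is a subsequence of "edbbbbab"
Greedy scan:
  Position 0 ('e'): no match needed
  Position 1 ('d'): matches sub[0] = 'd'
  Position 2 ('b'): matches sub[1] = 'b'
  Position 3 ('b'): no match needed
  Position 4 ('b'): no match needed
  Position 5 ('b'): no match needed
  Position 6 ('a'): no match needed
  Position 7 ('b'): no match needed
All 2 characters matched => is a subsequence

1


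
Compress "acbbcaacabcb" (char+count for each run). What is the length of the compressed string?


Input: acbbcaacabcb
Runs:
  'a' x 1 => "a1"
  'c' x 1 => "c1"
  'b' x 2 => "b2"
  'c' x 1 => "c1"
  'a' x 2 => "a2"
  'c' x 1 => "c1"
  'a' x 1 => "a1"
  'b' x 1 => "b1"
  'c' x 1 => "c1"
  'b' x 1 => "b1"
Compressed: "a1c1b2c1a2c1a1b1c1b1"
Compressed length: 20

20


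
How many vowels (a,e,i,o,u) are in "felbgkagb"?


Input: felbgkagb
Checking each character:
  'f' at position 0: consonant
  'e' at position 1: vowel (running total: 1)
  'l' at position 2: consonant
  'b' at position 3: consonant
  'g' at position 4: consonant
  'k' at position 5: consonant
  'a' at position 6: vowel (running total: 2)
  'g' at position 7: consonant
  'b' at position 8: consonant
Total vowels: 2

2


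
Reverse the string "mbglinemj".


Input: mbglinemj
Reading characters right to left:
  Position 8: 'j'
  Position 7: 'm'
  Position 6: 'e'
  Position 5: 'n'
  Position 4: 'i'
  Position 3: 'l'
  Position 2: 'g'
  Position 1: 'b'
  Position 0: 'm'
Reversed: jmenilgbm

jmenilgbm


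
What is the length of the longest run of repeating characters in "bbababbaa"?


Input: "bbababbaa"
Scanning for longest run:
  Position 1 ('b'): continues run of 'b', length=2
  Position 2 ('a'): new char, reset run to 1
  Position 3 ('b'): new char, reset run to 1
  Position 4 ('a'): new char, reset run to 1
  Position 5 ('b'): new char, reset run to 1
  Position 6 ('b'): continues run of 'b', length=2
  Position 7 ('a'): new char, reset run to 1
  Position 8 ('a'): continues run of 'a', length=2
Longest run: 'b' with length 2

2


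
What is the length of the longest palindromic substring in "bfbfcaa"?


Input: "bfbfcaa"
Checking substrings for palindromes:
  [0:3] "bfb" (len 3) => palindrome
  [1:4] "fbf" (len 3) => palindrome
  [5:7] "aa" (len 2) => palindrome
Longest palindromic substring: "bfb" with length 3

3


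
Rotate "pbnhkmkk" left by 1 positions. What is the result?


Input: "pbnhkmkk", rotate left by 1
First 1 characters: "p"
Remaining characters: "bnhkmkk"
Concatenate remaining + first: "bnhkmkk" + "p" = "bnhkmkkp"

bnhkmkkp


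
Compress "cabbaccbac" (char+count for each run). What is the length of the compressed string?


Input: cabbaccbac
Runs:
  'c' x 1 => "c1"
  'a' x 1 => "a1"
  'b' x 2 => "b2"
  'a' x 1 => "a1"
  'c' x 2 => "c2"
  'b' x 1 => "b1"
  'a' x 1 => "a1"
  'c' x 1 => "c1"
Compressed: "c1a1b2a1c2b1a1c1"
Compressed length: 16

16


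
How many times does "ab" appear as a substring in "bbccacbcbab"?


Searching for "ab" in "bbccacbcbab"
Scanning each position:
  Position 0: "bb" => no
  Position 1: "bc" => no
  Position 2: "cc" => no
  Position 3: "ca" => no
  Position 4: "ac" => no
  Position 5: "cb" => no
  Position 6: "bc" => no
  Position 7: "cb" => no
  Position 8: "ba" => no
  Position 9: "ab" => MATCH
Total occurrences: 1

1


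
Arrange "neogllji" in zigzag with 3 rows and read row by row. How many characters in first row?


Zigzag "neogllji" into 3 rows:
Placing characters:
  'n' => row 0
  'e' => row 1
  'o' => row 2
  'g' => row 1
  'l' => row 0
  'l' => row 1
  'j' => row 2
  'i' => row 1
Rows:
  Row 0: "nl"
  Row 1: "egli"
  Row 2: "oj"
First row length: 2

2


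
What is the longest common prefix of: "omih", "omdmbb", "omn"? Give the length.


Words: omih, omdmbb, omn
  Position 0: all 'o' => match
  Position 1: all 'm' => match
  Position 2: ('i', 'd', 'n') => mismatch, stop
LCP = "om" (length 2)

2


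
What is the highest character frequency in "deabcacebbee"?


Input: deabcacebbee
Character counts:
  'a': 2
  'b': 3
  'c': 2
  'd': 1
  'e': 4
Maximum frequency: 4

4


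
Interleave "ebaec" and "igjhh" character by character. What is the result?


Interleaving "ebaec" and "igjhh":
  Position 0: 'e' from first, 'i' from second => "ei"
  Position 1: 'b' from first, 'g' from second => "bg"
  Position 2: 'a' from first, 'j' from second => "aj"
  Position 3: 'e' from first, 'h' from second => "eh"
  Position 4: 'c' from first, 'h' from second => "ch"
Result: eibgajehch

eibgajehch


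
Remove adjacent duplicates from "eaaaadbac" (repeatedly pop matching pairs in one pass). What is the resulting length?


Input: eaaaadbac
Stack-based adjacent duplicate removal:
  Read 'e': push. Stack: e
  Read 'a': push. Stack: ea
  Read 'a': matches stack top 'a' => pop. Stack: e
  Read 'a': push. Stack: ea
  Read 'a': matches stack top 'a' => pop. Stack: e
  Read 'd': push. Stack: ed
  Read 'b': push. Stack: edb
  Read 'a': push. Stack: edba
  Read 'c': push. Stack: edbac
Final stack: "edbac" (length 5)

5


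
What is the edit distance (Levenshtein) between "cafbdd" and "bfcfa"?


Computing edit distance: "cafbdd" -> "bfcfa"
DP table:
           b    f    c    f    a
      0    1    2    3    4    5
  c   1    1    2    2    3    4
  a   2    2    2    3    3    3
  f   3    3    2    3    3    4
  b   4    3    3    3    4    4
  d   5    4    4    4    4    5
  d   6    5    5    5    5    5
Edit distance = dp[6][5] = 5

5


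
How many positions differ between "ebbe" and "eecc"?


Comparing "ebbe" and "eecc" position by position:
  Position 0: 'e' vs 'e' => same
  Position 1: 'b' vs 'e' => DIFFER
  Position 2: 'b' vs 'c' => DIFFER
  Position 3: 'e' vs 'c' => DIFFER
Positions that differ: 3

3


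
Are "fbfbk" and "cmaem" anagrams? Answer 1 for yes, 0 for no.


Strings: "fbfbk", "cmaem"
Sorted first:  bbffk
Sorted second: acemm
Differ at position 0: 'b' vs 'a' => not anagrams

0


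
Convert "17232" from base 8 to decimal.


Input: "17232" in base 8
Positional expansion:
  Digit '1' (value 1) x 8^4 = 4096
  Digit '7' (value 7) x 8^3 = 3584
  Digit '2' (value 2) x 8^2 = 128
  Digit '3' (value 3) x 8^1 = 24
  Digit '2' (value 2) x 8^0 = 2
Sum = 7834

7834


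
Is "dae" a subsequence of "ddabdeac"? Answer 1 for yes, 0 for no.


Check if "dae" is a subsequence of "ddabdeac"
Greedy scan:
  Position 0 ('d'): matches sub[0] = 'd'
  Position 1 ('d'): no match needed
  Position 2 ('a'): matches sub[1] = 'a'
  Position 3 ('b'): no match needed
  Position 4 ('d'): no match needed
  Position 5 ('e'): matches sub[2] = 'e'
  Position 6 ('a'): no match needed
  Position 7 ('c'): no match needed
All 3 characters matched => is a subsequence

1


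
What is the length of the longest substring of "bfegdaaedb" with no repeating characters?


Input: "bfegdaaedb"
Sliding window (track last position of each char):
  Position 0 ('b'): window [0,0] length 1 -- new best
  Position 1 ('f'): window [0,1] length 2 -- new best
  Position 2 ('e'): window [0,2] length 3 -- new best
  Position 3 ('g'): window [0,3] length 4 -- new best
  Position 4 ('d'): window [0,4] length 5 -- new best
  Position 5 ('a'): window [0,5] length 6 -- new best
  Position 6 ('a'): repeat (last at 5), move window start to 6
  Position 6 ('a'): window [6,6] length 1
  Position 7 ('e'): window [6,7] length 2
  Position 8 ('d'): window [6,8] length 3
  Position 9 ('b'): window [6,9] length 4
Longest substring with no repeats: "bfegda" with length 6

6


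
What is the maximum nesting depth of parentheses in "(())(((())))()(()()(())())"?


Input: "(())(((())))()(()()(())())"
Tracking depth:
  Position 0 '(': depth becomes 1
  Position 1 '(': depth becomes 2
  Position 2 ')': depth becomes 1
  Position 3 ')': depth becomes 0
  Position 4 '(': depth becomes 1
  Position 5 '(': depth becomes 2
  Position 6 '(': depth becomes 3
  Position 7 '(': depth becomes 4
  Position 8 ')': depth becomes 3
  Position 9 ')': depth becomes 2
  Position 10 ')': depth becomes 1
  Position 11 ')': depth becomes 0
  Position 12 '(': depth becomes 1
  Position 13 ')': depth becomes 0
  Position 14 '(': depth becomes 1
  Position 15 '(': depth becomes 2
  Position 16 ')': depth becomes 1
  Position 17 '(': depth becomes 2
  Position 18 ')': depth becomes 1
  Position 19 '(': depth becomes 2
  Position 20 '(': depth becomes 3
  Position 21 ')': depth becomes 2
  Position 22 ')': depth becomes 1
  Position 23 '(': depth becomes 2
  Position 24 ')': depth becomes 1
  Position 25 ')': depth becomes 0
Maximum depth reached: 4

4


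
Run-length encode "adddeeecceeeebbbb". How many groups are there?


Input: adddeeecceeeebbbb
Scanning for consecutive runs:
  Group 1: 'a' x 1 (positions 0-0)
  Group 2: 'd' x 3 (positions 1-3)
  Group 3: 'e' x 3 (positions 4-6)
  Group 4: 'c' x 2 (positions 7-8)
  Group 5: 'e' x 4 (positions 9-12)
  Group 6: 'b' x 4 (positions 13-16)
Total groups: 6

6


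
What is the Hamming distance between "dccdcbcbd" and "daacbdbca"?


Comparing "dccdcbcbd" and "daacbdbca" position by position:
  Position 0: 'd' vs 'd' => same
  Position 1: 'c' vs 'a' => differ
  Position 2: 'c' vs 'a' => differ
  Position 3: 'd' vs 'c' => differ
  Position 4: 'c' vs 'b' => differ
  Position 5: 'b' vs 'd' => differ
  Position 6: 'c' vs 'b' => differ
  Position 7: 'b' vs 'c' => differ
  Position 8: 'd' vs 'a' => differ
Total differences (Hamming distance): 8

8


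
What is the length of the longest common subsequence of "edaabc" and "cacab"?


LCS of "edaabc" and "cacab"
DP table:
           c    a    c    a    b
      0    0    0    0    0    0
  e   0    0    0    0    0    0
  d   0    0    0    0    0    0
  a   0    0    1    1    1    1
  a   0    0    1    1    2    2
  b   0    0    1    1    2    3
  c   0    1    1    2    2    3
LCS length = dp[6][5] = 3

3


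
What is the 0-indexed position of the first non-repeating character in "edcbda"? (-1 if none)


Input: edcbda
Character frequencies:
  'a': 1
  'b': 1
  'c': 1
  'd': 2
  'e': 1
Scanning left to right for freq == 1:
  Position 0 ('e'): unique! => answer = 0

0


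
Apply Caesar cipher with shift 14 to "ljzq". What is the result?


Caesar cipher: shift "ljzq" by 14
  'l' (pos 11) + 14 = pos 25 = 'z'
  'j' (pos 9) + 14 = pos 23 = 'x'
  'z' (pos 25) + 14 = pos 13 = 'n'
  'q' (pos 16) + 14 = pos 4 = 'e'
Result: zxne

zxne


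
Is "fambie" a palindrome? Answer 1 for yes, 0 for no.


Input: fambie
Reversed: eibmaf
  Compare pos 0 ('f') with pos 5 ('e'): MISMATCH
  Compare pos 1 ('a') with pos 4 ('i'): MISMATCH
  Compare pos 2 ('m') with pos 3 ('b'): MISMATCH
Result: not a palindrome

0


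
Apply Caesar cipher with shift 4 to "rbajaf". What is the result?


Caesar cipher: shift "rbajaf" by 4
  'r' (pos 17) + 4 = pos 21 = 'v'
  'b' (pos 1) + 4 = pos 5 = 'f'
  'a' (pos 0) + 4 = pos 4 = 'e'
  'j' (pos 9) + 4 = pos 13 = 'n'
  'a' (pos 0) + 4 = pos 4 = 'e'
  'f' (pos 5) + 4 = pos 9 = 'j'
Result: vfenej

vfenej


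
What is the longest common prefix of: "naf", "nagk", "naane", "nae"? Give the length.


Words: naf, nagk, naane, nae
  Position 0: all 'n' => match
  Position 1: all 'a' => match
  Position 2: ('f', 'g', 'a', 'e') => mismatch, stop
LCP = "na" (length 2)

2


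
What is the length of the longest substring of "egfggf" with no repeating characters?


Input: "egfggf"
Sliding window (track last position of each char):
  Position 0 ('e'): window [0,0] length 1 -- new best
  Position 1 ('g'): window [0,1] length 2 -- new best
  Position 2 ('f'): window [0,2] length 3 -- new best
  Position 3 ('g'): repeat (last at 1), move window start to 2
  Position 3 ('g'): window [2,3] length 2
  Position 4 ('g'): repeat (last at 3), move window start to 4
  Position 4 ('g'): window [4,4] length 1
  Position 5 ('f'): window [4,5] length 2
Longest substring with no repeats: "egf" with length 3

3


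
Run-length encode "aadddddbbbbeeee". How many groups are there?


Input: aadddddbbbbeeee
Scanning for consecutive runs:
  Group 1: 'a' x 2 (positions 0-1)
  Group 2: 'd' x 5 (positions 2-6)
  Group 3: 'b' x 4 (positions 7-10)
  Group 4: 'e' x 4 (positions 11-14)
Total groups: 4

4


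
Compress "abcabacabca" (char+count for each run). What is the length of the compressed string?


Input: abcabacabca
Runs:
  'a' x 1 => "a1"
  'b' x 1 => "b1"
  'c' x 1 => "c1"
  'a' x 1 => "a1"
  'b' x 1 => "b1"
  'a' x 1 => "a1"
  'c' x 1 => "c1"
  'a' x 1 => "a1"
  'b' x 1 => "b1"
  'c' x 1 => "c1"
  'a' x 1 => "a1"
Compressed: "a1b1c1a1b1a1c1a1b1c1a1"
Compressed length: 22

22


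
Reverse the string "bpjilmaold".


Input: bpjilmaold
Reading characters right to left:
  Position 9: 'd'
  Position 8: 'l'
  Position 7: 'o'
  Position 6: 'a'
  Position 5: 'm'
  Position 4: 'l'
  Position 3: 'i'
  Position 2: 'j'
  Position 1: 'p'
  Position 0: 'b'
Reversed: dloamlijpb

dloamlijpb


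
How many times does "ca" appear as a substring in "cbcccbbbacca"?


Searching for "ca" in "cbcccbbbacca"
Scanning each position:
  Position 0: "cb" => no
  Position 1: "bc" => no
  Position 2: "cc" => no
  Position 3: "cc" => no
  Position 4: "cb" => no
  Position 5: "bb" => no
  Position 6: "bb" => no
  Position 7: "ba" => no
  Position 8: "ac" => no
  Position 9: "cc" => no
  Position 10: "ca" => MATCH
Total occurrences: 1

1


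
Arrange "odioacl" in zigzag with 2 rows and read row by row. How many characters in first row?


Zigzag "odioacl" into 2 rows:
Placing characters:
  'o' => row 0
  'd' => row 1
  'i' => row 0
  'o' => row 1
  'a' => row 0
  'c' => row 1
  'l' => row 0
Rows:
  Row 0: "oial"
  Row 1: "doc"
First row length: 4

4


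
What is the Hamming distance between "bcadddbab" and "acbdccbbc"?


Comparing "bcadddbab" and "acbdccbbc" position by position:
  Position 0: 'b' vs 'a' => differ
  Position 1: 'c' vs 'c' => same
  Position 2: 'a' vs 'b' => differ
  Position 3: 'd' vs 'd' => same
  Position 4: 'd' vs 'c' => differ
  Position 5: 'd' vs 'c' => differ
  Position 6: 'b' vs 'b' => same
  Position 7: 'a' vs 'b' => differ
  Position 8: 'b' vs 'c' => differ
Total differences (Hamming distance): 6

6


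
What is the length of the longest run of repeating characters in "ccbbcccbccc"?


Input: "ccbbcccbccc"
Scanning for longest run:
  Position 1 ('c'): continues run of 'c', length=2
  Position 2 ('b'): new char, reset run to 1
  Position 3 ('b'): continues run of 'b', length=2
  Position 4 ('c'): new char, reset run to 1
  Position 5 ('c'): continues run of 'c', length=2
  Position 6 ('c'): continues run of 'c', length=3
  Position 7 ('b'): new char, reset run to 1
  Position 8 ('c'): new char, reset run to 1
  Position 9 ('c'): continues run of 'c', length=2
  Position 10 ('c'): continues run of 'c', length=3
Longest run: 'c' with length 3

3


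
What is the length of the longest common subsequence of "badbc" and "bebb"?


LCS of "badbc" and "bebb"
DP table:
           b    e    b    b
      0    0    0    0    0
  b   0    1    1    1    1
  a   0    1    1    1    1
  d   0    1    1    1    1
  b   0    1    1    2    2
  c   0    1    1    2    2
LCS length = dp[5][4] = 2

2


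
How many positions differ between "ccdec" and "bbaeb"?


Comparing "ccdec" and "bbaeb" position by position:
  Position 0: 'c' vs 'b' => DIFFER
  Position 1: 'c' vs 'b' => DIFFER
  Position 2: 'd' vs 'a' => DIFFER
  Position 3: 'e' vs 'e' => same
  Position 4: 'c' vs 'b' => DIFFER
Positions that differ: 4

4


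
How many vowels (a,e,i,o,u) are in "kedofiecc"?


Input: kedofiecc
Checking each character:
  'k' at position 0: consonant
  'e' at position 1: vowel (running total: 1)
  'd' at position 2: consonant
  'o' at position 3: vowel (running total: 2)
  'f' at position 4: consonant
  'i' at position 5: vowel (running total: 3)
  'e' at position 6: vowel (running total: 4)
  'c' at position 7: consonant
  'c' at position 8: consonant
Total vowels: 4

4


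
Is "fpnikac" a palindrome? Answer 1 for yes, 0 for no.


Input: fpnikac
Reversed: cakinpf
  Compare pos 0 ('f') with pos 6 ('c'): MISMATCH
  Compare pos 1 ('p') with pos 5 ('a'): MISMATCH
  Compare pos 2 ('n') with pos 4 ('k'): MISMATCH
Result: not a palindrome

0


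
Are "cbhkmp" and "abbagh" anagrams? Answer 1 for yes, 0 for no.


Strings: "cbhkmp", "abbagh"
Sorted first:  bchkmp
Sorted second: aabbgh
Differ at position 0: 'b' vs 'a' => not anagrams

0


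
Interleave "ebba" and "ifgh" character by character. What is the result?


Interleaving "ebba" and "ifgh":
  Position 0: 'e' from first, 'i' from second => "ei"
  Position 1: 'b' from first, 'f' from second => "bf"
  Position 2: 'b' from first, 'g' from second => "bg"
  Position 3: 'a' from first, 'h' from second => "ah"
Result: eibfbgah

eibfbgah


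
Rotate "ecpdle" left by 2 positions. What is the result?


Input: "ecpdle", rotate left by 2
First 2 characters: "ec"
Remaining characters: "pdle"
Concatenate remaining + first: "pdle" + "ec" = "pdleec"

pdleec


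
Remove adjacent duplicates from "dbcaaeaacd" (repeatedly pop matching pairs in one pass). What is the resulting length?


Input: dbcaaeaacd
Stack-based adjacent duplicate removal:
  Read 'd': push. Stack: d
  Read 'b': push. Stack: db
  Read 'c': push. Stack: dbc
  Read 'a': push. Stack: dbca
  Read 'a': matches stack top 'a' => pop. Stack: dbc
  Read 'e': push. Stack: dbce
  Read 'a': push. Stack: dbcea
  Read 'a': matches stack top 'a' => pop. Stack: dbce
  Read 'c': push. Stack: dbcec
  Read 'd': push. Stack: dbcecd
Final stack: "dbcecd" (length 6)

6


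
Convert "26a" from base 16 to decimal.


Input: "26a" in base 16
Positional expansion:
  Digit '2' (value 2) x 16^2 = 512
  Digit '6' (value 6) x 16^1 = 96
  Digit 'a' (value 10) x 16^0 = 10
Sum = 618

618


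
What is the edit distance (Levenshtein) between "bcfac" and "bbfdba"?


Computing edit distance: "bcfac" -> "bbfdba"
DP table:
           b    b    f    d    b    a
      0    1    2    3    4    5    6
  b   1    0    1    2    3    4    5
  c   2    1    1    2    3    4    5
  f   3    2    2    1    2    3    4
  a   4    3    3    2    2    3    3
  c   5    4    4    3    3    3    4
Edit distance = dp[5][6] = 4

4


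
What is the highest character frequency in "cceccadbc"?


Input: cceccadbc
Character counts:
  'a': 1
  'b': 1
  'c': 5
  'd': 1
  'e': 1
Maximum frequency: 5

5


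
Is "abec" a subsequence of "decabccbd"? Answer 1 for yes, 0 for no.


Check if "abec" is a subsequence of "decabccbd"
Greedy scan:
  Position 0 ('d'): no match needed
  Position 1 ('e'): no match needed
  Position 2 ('c'): no match needed
  Position 3 ('a'): matches sub[0] = 'a'
  Position 4 ('b'): matches sub[1] = 'b'
  Position 5 ('c'): no match needed
  Position 6 ('c'): no match needed
  Position 7 ('b'): no match needed
  Position 8 ('d'): no match needed
Only matched 2/4 characters => not a subsequence

0


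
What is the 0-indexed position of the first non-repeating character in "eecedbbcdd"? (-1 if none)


Input: eecedbbcdd
Character frequencies:
  'b': 2
  'c': 2
  'd': 3
  'e': 3
Scanning left to right for freq == 1:
  Position 0 ('e'): freq=3, skip
  Position 1 ('e'): freq=3, skip
  Position 2 ('c'): freq=2, skip
  Position 3 ('e'): freq=3, skip
  Position 4 ('d'): freq=3, skip
  Position 5 ('b'): freq=2, skip
  Position 6 ('b'): freq=2, skip
  Position 7 ('c'): freq=2, skip
  Position 8 ('d'): freq=3, skip
  Position 9 ('d'): freq=3, skip
  No unique character found => answer = -1

-1


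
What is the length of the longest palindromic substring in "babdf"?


Input: "babdf"
Checking substrings for palindromes:
  [0:3] "bab" (len 3) => palindrome
Longest palindromic substring: "bab" with length 3

3


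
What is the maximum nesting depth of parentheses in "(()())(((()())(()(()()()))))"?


Input: "(()())(((()())(()(()()()))))"
Tracking depth:
  Position 0 '(': depth becomes 1
  Position 1 '(': depth becomes 2
  Position 2 ')': depth becomes 1
  Position 3 '(': depth becomes 2
  Position 4 ')': depth becomes 1
  Position 5 ')': depth becomes 0
  Position 6 '(': depth becomes 1
  Position 7 '(': depth becomes 2
  Position 8 '(': depth becomes 3
  Position 9 '(': depth becomes 4
  Position 10 ')': depth becomes 3
  Position 11 '(': depth becomes 4
  Position 12 ')': depth becomes 3
  Position 13 ')': depth becomes 2
  Position 14 '(': depth becomes 3
  Position 15 '(': depth becomes 4
  Position 16 ')': depth becomes 3
  Position 17 '(': depth becomes 4
  Position 18 '(': depth becomes 5
  Position 19 ')': depth becomes 4
  Position 20 '(': depth becomes 5
  Position 21 ')': depth becomes 4
  Position 22 '(': depth becomes 5
  Position 23 ')': depth becomes 4
  Position 24 ')': depth becomes 3
  Position 25 ')': depth becomes 2
  Position 26 ')': depth becomes 1
  Position 27 ')': depth becomes 0
Maximum depth reached: 5

5


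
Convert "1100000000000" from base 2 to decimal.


Input: "1100000000000" in base 2
Positional expansion:
  Digit '1' (value 1) x 2^12 = 4096
  Digit '1' (value 1) x 2^11 = 2048
  Digit '0' (value 0) x 2^10 = 0
  Digit '0' (value 0) x 2^9 = 0
  Digit '0' (value 0) x 2^8 = 0
  Digit '0' (value 0) x 2^7 = 0
  Digit '0' (value 0) x 2^6 = 0
  Digit '0' (value 0) x 2^5 = 0
  Digit '0' (value 0) x 2^4 = 0
  Digit '0' (value 0) x 2^3 = 0
  Digit '0' (value 0) x 2^2 = 0
  Digit '0' (value 0) x 2^1 = 0
  Digit '0' (value 0) x 2^0 = 0
Sum = 6144

6144


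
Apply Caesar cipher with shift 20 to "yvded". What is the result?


Caesar cipher: shift "yvded" by 20
  'y' (pos 24) + 20 = pos 18 = 's'
  'v' (pos 21) + 20 = pos 15 = 'p'
  'd' (pos 3) + 20 = pos 23 = 'x'
  'e' (pos 4) + 20 = pos 24 = 'y'
  'd' (pos 3) + 20 = pos 23 = 'x'
Result: spxyx

spxyx


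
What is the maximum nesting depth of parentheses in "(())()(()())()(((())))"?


Input: "(())()(()())()(((())))"
Tracking depth:
  Position 0 '(': depth becomes 1
  Position 1 '(': depth becomes 2
  Position 2 ')': depth becomes 1
  Position 3 ')': depth becomes 0
  Position 4 '(': depth becomes 1
  Position 5 ')': depth becomes 0
  Position 6 '(': depth becomes 1
  Position 7 '(': depth becomes 2
  Position 8 ')': depth becomes 1
  Position 9 '(': depth becomes 2
  Position 10 ')': depth becomes 1
  Position 11 ')': depth becomes 0
  Position 12 '(': depth becomes 1
  Position 13 ')': depth becomes 0
  Position 14 '(': depth becomes 1
  Position 15 '(': depth becomes 2
  Position 16 '(': depth becomes 3
  Position 17 '(': depth becomes 4
  Position 18 ')': depth becomes 3
  Position 19 ')': depth becomes 2
  Position 20 ')': depth becomes 1
  Position 21 ')': depth becomes 0
Maximum depth reached: 4

4


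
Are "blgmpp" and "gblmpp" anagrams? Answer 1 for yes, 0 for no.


Strings: "blgmpp", "gblmpp"
Sorted first:  bglmpp
Sorted second: bglmpp
Sorted forms match => anagrams

1


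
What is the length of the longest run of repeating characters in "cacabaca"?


Input: "cacabaca"
Scanning for longest run:
  Position 1 ('a'): new char, reset run to 1
  Position 2 ('c'): new char, reset run to 1
  Position 3 ('a'): new char, reset run to 1
  Position 4 ('b'): new char, reset run to 1
  Position 5 ('a'): new char, reset run to 1
  Position 6 ('c'): new char, reset run to 1
  Position 7 ('a'): new char, reset run to 1
Longest run: 'c' with length 1

1


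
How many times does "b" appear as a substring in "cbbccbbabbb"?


Searching for "b" in "cbbccbbabbb"
Scanning each position:
  Position 0: "c" => no
  Position 1: "b" => MATCH
  Position 2: "b" => MATCH
  Position 3: "c" => no
  Position 4: "c" => no
  Position 5: "b" => MATCH
  Position 6: "b" => MATCH
  Position 7: "a" => no
  Position 8: "b" => MATCH
  Position 9: "b" => MATCH
  Position 10: "b" => MATCH
Total occurrences: 7

7


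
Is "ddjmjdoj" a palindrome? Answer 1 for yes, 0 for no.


Input: ddjmjdoj
Reversed: jodjmjdd
  Compare pos 0 ('d') with pos 7 ('j'): MISMATCH
  Compare pos 1 ('d') with pos 6 ('o'): MISMATCH
  Compare pos 2 ('j') with pos 5 ('d'): MISMATCH
  Compare pos 3 ('m') with pos 4 ('j'): MISMATCH
Result: not a palindrome

0


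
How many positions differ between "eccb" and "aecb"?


Comparing "eccb" and "aecb" position by position:
  Position 0: 'e' vs 'a' => DIFFER
  Position 1: 'c' vs 'e' => DIFFER
  Position 2: 'c' vs 'c' => same
  Position 3: 'b' vs 'b' => same
Positions that differ: 2

2


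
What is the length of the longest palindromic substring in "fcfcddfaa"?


Input: "fcfcddfaa"
Checking substrings for palindromes:
  [0:3] "fcf" (len 3) => palindrome
  [1:4] "cfc" (len 3) => palindrome
  [4:6] "dd" (len 2) => palindrome
  [7:9] "aa" (len 2) => palindrome
Longest palindromic substring: "fcf" with length 3

3


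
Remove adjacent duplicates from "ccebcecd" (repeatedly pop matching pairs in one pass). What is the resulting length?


Input: ccebcecd
Stack-based adjacent duplicate removal:
  Read 'c': push. Stack: c
  Read 'c': matches stack top 'c' => pop. Stack: (empty)
  Read 'e': push. Stack: e
  Read 'b': push. Stack: eb
  Read 'c': push. Stack: ebc
  Read 'e': push. Stack: ebce
  Read 'c': push. Stack: ebcec
  Read 'd': push. Stack: ebcecd
Final stack: "ebcecd" (length 6)

6


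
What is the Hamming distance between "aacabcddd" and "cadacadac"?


Comparing "aacabcddd" and "cadacadac" position by position:
  Position 0: 'a' vs 'c' => differ
  Position 1: 'a' vs 'a' => same
  Position 2: 'c' vs 'd' => differ
  Position 3: 'a' vs 'a' => same
  Position 4: 'b' vs 'c' => differ
  Position 5: 'c' vs 'a' => differ
  Position 6: 'd' vs 'd' => same
  Position 7: 'd' vs 'a' => differ
  Position 8: 'd' vs 'c' => differ
Total differences (Hamming distance): 6

6


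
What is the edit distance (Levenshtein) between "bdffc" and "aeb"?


Computing edit distance: "bdffc" -> "aeb"
DP table:
           a    e    b
      0    1    2    3
  b   1    1    2    2
  d   2    2    2    3
  f   3    3    3    3
  f   4    4    4    4
  c   5    5    5    5
Edit distance = dp[5][3] = 5

5


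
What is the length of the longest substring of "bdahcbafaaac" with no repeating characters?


Input: "bdahcbafaaac"
Sliding window (track last position of each char):
  Position 0 ('b'): window [0,0] length 1 -- new best
  Position 1 ('d'): window [0,1] length 2 -- new best
  Position 2 ('a'): window [0,2] length 3 -- new best
  Position 3 ('h'): window [0,3] length 4 -- new best
  Position 4 ('c'): window [0,4] length 5 -- new best
  Position 5 ('b'): repeat (last at 0), move window start to 1
  Position 5 ('b'): window [1,5] length 5
  Position 6 ('a'): repeat (last at 2), move window start to 3
  Position 6 ('a'): window [3,6] length 4
  Position 7 ('f'): window [3,7] length 5
  Position 8 ('a'): repeat (last at 6), move window start to 7
  Position 8 ('a'): window [7,8] length 2
  Position 9 ('a'): repeat (last at 8), move window start to 9
  Position 9 ('a'): window [9,9] length 1
  Position 10 ('a'): repeat (last at 9), move window start to 10
  Position 10 ('a'): window [10,10] length 1
  Position 11 ('c'): window [10,11] length 2
Longest substring with no repeats: "bdahc" with length 5

5


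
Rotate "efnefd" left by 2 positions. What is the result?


Input: "efnefd", rotate left by 2
First 2 characters: "ef"
Remaining characters: "nefd"
Concatenate remaining + first: "nefd" + "ef" = "nefdef"

nefdef


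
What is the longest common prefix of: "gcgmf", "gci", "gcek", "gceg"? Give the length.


Words: gcgmf, gci, gcek, gceg
  Position 0: all 'g' => match
  Position 1: all 'c' => match
  Position 2: ('g', 'i', 'e', 'e') => mismatch, stop
LCP = "gc" (length 2)

2


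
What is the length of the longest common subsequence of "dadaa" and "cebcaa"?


LCS of "dadaa" and "cebcaa"
DP table:
           c    e    b    c    a    a
      0    0    0    0    0    0    0
  d   0    0    0    0    0    0    0
  a   0    0    0    0    0    1    1
  d   0    0    0    0    0    1    1
  a   0    0    0    0    0    1    2
  a   0    0    0    0    0    1    2
LCS length = dp[5][6] = 2

2


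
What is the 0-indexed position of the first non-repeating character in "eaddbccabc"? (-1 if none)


Input: eaddbccabc
Character frequencies:
  'a': 2
  'b': 2
  'c': 3
  'd': 2
  'e': 1
Scanning left to right for freq == 1:
  Position 0 ('e'): unique! => answer = 0

0


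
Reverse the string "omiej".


Input: omiej
Reading characters right to left:
  Position 4: 'j'
  Position 3: 'e'
  Position 2: 'i'
  Position 1: 'm'
  Position 0: 'o'
Reversed: jeimo

jeimo


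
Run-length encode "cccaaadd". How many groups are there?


Input: cccaaadd
Scanning for consecutive runs:
  Group 1: 'c' x 3 (positions 0-2)
  Group 2: 'a' x 3 (positions 3-5)
  Group 3: 'd' x 2 (positions 6-7)
Total groups: 3

3


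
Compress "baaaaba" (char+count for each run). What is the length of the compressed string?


Input: baaaaba
Runs:
  'b' x 1 => "b1"
  'a' x 4 => "a4"
  'b' x 1 => "b1"
  'a' x 1 => "a1"
Compressed: "b1a4b1a1"
Compressed length: 8

8


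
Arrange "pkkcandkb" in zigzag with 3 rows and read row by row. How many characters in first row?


Zigzag "pkkcandkb" into 3 rows:
Placing characters:
  'p' => row 0
  'k' => row 1
  'k' => row 2
  'c' => row 1
  'a' => row 0
  'n' => row 1
  'd' => row 2
  'k' => row 1
  'b' => row 0
Rows:
  Row 0: "pab"
  Row 1: "kcnk"
  Row 2: "kd"
First row length: 3

3


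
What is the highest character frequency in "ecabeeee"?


Input: ecabeeee
Character counts:
  'a': 1
  'b': 1
  'c': 1
  'e': 5
Maximum frequency: 5

5


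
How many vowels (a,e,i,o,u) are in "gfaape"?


Input: gfaape
Checking each character:
  'g' at position 0: consonant
  'f' at position 1: consonant
  'a' at position 2: vowel (running total: 1)
  'a' at position 3: vowel (running total: 2)
  'p' at position 4: consonant
  'e' at position 5: vowel (running total: 3)
Total vowels: 3

3


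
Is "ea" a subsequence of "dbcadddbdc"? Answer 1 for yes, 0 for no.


Check if "ea" is a subsequence of "dbcadddbdc"
Greedy scan:
  Position 0 ('d'): no match needed
  Position 1 ('b'): no match needed
  Position 2 ('c'): no match needed
  Position 3 ('a'): no match needed
  Position 4 ('d'): no match needed
  Position 5 ('d'): no match needed
  Position 6 ('d'): no match needed
  Position 7 ('b'): no match needed
  Position 8 ('d'): no match needed
  Position 9 ('c'): no match needed
Only matched 0/2 characters => not a subsequence

0


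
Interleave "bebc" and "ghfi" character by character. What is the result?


Interleaving "bebc" and "ghfi":
  Position 0: 'b' from first, 'g' from second => "bg"
  Position 1: 'e' from first, 'h' from second => "eh"
  Position 2: 'b' from first, 'f' from second => "bf"
  Position 3: 'c' from first, 'i' from second => "ci"
Result: bgehbfci

bgehbfci
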